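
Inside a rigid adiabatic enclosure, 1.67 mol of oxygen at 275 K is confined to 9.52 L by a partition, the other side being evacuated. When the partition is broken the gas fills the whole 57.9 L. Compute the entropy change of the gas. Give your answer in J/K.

ΔS_gas = 25.1 J/K

No heat is exchanged and no work is done, so the ideal-gas temperature stays constant.
Entropy is a state function; using a reversible isothermal path, ΔS_gas = nR ln(V₂/V₁) = 1.67 × 8.314 × ln(57.9/9.52) = 25.1 J/K.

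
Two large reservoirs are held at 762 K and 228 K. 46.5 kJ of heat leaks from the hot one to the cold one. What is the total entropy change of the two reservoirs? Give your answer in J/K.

ΔS_total = 143 J/K

ΔS_hot = −Q/T_H = −46500/762 = -61.02 J/K and ΔS_cold = +Q/T_C = 46500/228 = 203.9 J/K.
ΔS_total = -61.02 + 203.9 = 143 J/K, positive as the second law requires.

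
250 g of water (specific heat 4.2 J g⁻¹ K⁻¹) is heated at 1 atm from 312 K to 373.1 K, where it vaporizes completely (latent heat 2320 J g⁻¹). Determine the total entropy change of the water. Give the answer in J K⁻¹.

Warming step: ΔS₁ = m c ln(T_tr/T_i) = 250 × 4.2 × ln(373.1/312) = 187.8 J/K.
Phase change: ΔS₂ = +mL/T_tr = 250 × 2320 / 373.1 = 1555 J/K.
ΔS_total = (187.8) + (1555) = 1740 J/K.

ΔS = 1740 J/K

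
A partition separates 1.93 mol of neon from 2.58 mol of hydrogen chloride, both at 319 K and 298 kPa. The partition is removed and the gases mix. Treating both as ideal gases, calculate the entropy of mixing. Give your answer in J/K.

ΔS_mix = 25.6 J/K

Mole fractions: x_A = 1.93/4.51 = 0.428, x_B = 0.572.
ΔS_mix = −R(n_A ln x_A + n_B ln x_B) = −8.314 × (1.93 ln 0.428 + 2.58 ln 0.572) = 25.6 J/K.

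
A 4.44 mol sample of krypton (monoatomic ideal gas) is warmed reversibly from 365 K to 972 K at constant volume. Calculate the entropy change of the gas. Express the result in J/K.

ΔS = 54.2 J/K

At constant volume, ΔS = nC_V ln(T₂/T₁) with C_V = 3R/2 = 12.47 J mol⁻¹ K⁻¹.
ΔS = 4.44 × 12.47 × ln(972/365) = 54.2 J/K.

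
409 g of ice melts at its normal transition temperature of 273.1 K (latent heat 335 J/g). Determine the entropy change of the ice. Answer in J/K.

Heat absorbed by the substance: Q = mL = 409 × 335 = 137015 J.
At constant T, ΔS = Q_rev/T = 137015 / 273.1 = 502 J/K.

ΔS = 502 J/K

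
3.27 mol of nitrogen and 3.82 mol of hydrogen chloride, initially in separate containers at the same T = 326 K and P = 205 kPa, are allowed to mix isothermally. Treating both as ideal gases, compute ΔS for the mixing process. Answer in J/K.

ΔS_mix = 40.7 J/K

Mole fractions: x_A = 3.27/7.09 = 0.461, x_B = 0.539.
ΔS_mix = −R(n_A ln x_A + n_B ln x_B) = −8.314 × (3.27 ln 0.461 + 3.82 ln 0.539) = 40.7 J/K.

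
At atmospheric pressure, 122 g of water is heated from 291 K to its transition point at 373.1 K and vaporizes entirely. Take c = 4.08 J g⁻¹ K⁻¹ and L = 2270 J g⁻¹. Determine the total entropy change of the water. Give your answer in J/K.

Warming step: ΔS₁ = m c ln(T_tr/T_i) = 122 × 4.08 × ln(373.1/291) = 123.7 J/K.
Phase change: ΔS₂ = +mL/T_tr = 122 × 2270 / 373.1 = 742.3 J/K.
ΔS_total = (123.7) + (742.3) = 866 J/K.

ΔS = 866 J/K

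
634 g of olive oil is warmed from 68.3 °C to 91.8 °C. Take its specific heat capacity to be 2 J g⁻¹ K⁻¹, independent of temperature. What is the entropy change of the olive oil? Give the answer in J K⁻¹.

ΔS = 84.4 J/K

In kelvin: T₁ = 341.45 K, T₂ = 364.95 K. ΔS = ∫dQ_rev/T = m c ln(T₂/T₁) = 634 × 2 × ln(364.95/341.45) = 84.4 J/K.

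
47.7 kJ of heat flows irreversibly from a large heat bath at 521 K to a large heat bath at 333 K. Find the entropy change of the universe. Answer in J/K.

ΔS_hot = −Q/T_H = −47700/521 = -91.555 J/K and ΔS_cold = +Q/T_C = 47700/333 = 143.24 J/K.
ΔS_total = -91.555 + 143.24 = 51.7 J/K, positive as the second law requires.

ΔS_total = 51.7 J/K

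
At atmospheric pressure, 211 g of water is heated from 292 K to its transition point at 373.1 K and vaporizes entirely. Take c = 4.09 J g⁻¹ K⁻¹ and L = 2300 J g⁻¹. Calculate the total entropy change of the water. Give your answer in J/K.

Warming step: ΔS₁ = m c ln(T_tr/T_i) = 211 × 4.09 × ln(373.1/292) = 211.5 J/K.
Phase change: ΔS₂ = +mL/T_tr = 211 × 2300 / 373.1 = 1301 J/K.
ΔS_total = (211.5) + (1301) = 1510 J/K.

ΔS = 1510 J/K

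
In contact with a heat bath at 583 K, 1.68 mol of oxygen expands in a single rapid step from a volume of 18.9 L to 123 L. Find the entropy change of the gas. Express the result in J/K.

ΔS_gas = 26.2 J/K

Entropy is a state function, so ΔS_gas depends only on the end states.
For an isothermal ideal gas ΔS_gas = nR ln(V₂/V₁) = 1.68 × 8.314 × ln(123/18.9) = 26.2 J/K.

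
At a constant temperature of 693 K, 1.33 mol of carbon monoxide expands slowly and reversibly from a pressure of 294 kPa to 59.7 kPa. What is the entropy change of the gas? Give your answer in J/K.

ΔS_gas = 17.6 J/K

For an isothermal ideal gas ΔS_gas = nR ln(P₁/P₂) = 1.33 × 8.314 × ln(294/59.7) = 17.6 J/K.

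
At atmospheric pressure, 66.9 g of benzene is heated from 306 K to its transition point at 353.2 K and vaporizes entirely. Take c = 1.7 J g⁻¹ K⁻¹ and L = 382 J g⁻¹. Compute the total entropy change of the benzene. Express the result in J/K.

Warming step: ΔS₁ = m c ln(T_tr/T_i) = 66.9 × 1.7 × ln(353.2/306) = 16.31 J/K.
Phase change: ΔS₂ = +mL/T_tr = 66.9 × 382 / 353.2 = 72.36 J/K.
ΔS_total = (16.31) + (72.36) = 88.7 J/K.

ΔS = 88.7 J/K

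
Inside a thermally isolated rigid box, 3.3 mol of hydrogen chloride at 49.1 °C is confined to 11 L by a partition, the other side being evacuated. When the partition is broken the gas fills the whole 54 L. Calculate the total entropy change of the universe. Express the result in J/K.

No heat is exchanged and no work is done, so the ideal-gas temperature stays constant.
Entropy is a state function; using a reversible isothermal path, ΔS_gas = nR ln(V₂/V₁) = 3.3 × 8.314 × ln(54/11) = 43.7 J/K.
The insulated surroundings exchange no heat, so ΔS_surr = 0 and ΔS_universe = ΔS_gas.

ΔS_universe = 43.7 J/K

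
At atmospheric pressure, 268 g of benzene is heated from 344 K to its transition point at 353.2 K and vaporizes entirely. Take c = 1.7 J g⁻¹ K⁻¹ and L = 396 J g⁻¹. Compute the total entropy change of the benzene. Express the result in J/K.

Warming step: ΔS₁ = m c ln(T_tr/T_i) = 268 × 1.7 × ln(353.2/344) = 12.02 J/K.
Phase change: ΔS₂ = +mL/T_tr = 268 × 396 / 353.2 = 300.5 J/K.
ΔS_total = (12.02) + (300.5) = 313 J/K.

ΔS = 313 J/K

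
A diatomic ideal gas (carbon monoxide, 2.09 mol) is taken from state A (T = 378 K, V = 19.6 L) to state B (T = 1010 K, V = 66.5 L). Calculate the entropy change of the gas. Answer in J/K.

Entropy is a state function: ΔS = nC_V ln(T₂/T₁) + nR ln(V₂/V₁), with C_V = 5R/2 = 20.79 J mol⁻¹ K⁻¹ for a diatomic ideal gas.
ΔS = 2.09 × [20.79 × ln(1010/378) + 8.314 × ln(66.5/19.6)] = 63.9 J/K.

ΔS = 63.9 J/K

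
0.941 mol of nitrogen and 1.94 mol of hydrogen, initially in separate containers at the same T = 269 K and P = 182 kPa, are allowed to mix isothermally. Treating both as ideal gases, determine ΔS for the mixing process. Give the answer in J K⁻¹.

ΔS_mix = 15.1 J/K

Mole fractions: x_A = 0.941/2.88 = 0.327, x_B = 0.673.
ΔS_mix = −R(n_A ln x_A + n_B ln x_B) = −8.314 × (0.941 ln 0.327 + 1.94 ln 0.673) = 15.1 J/K.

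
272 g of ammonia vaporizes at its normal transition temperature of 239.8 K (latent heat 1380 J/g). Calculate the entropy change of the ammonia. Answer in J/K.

Heat absorbed by the substance: Q = mL = 272 × 1380 = 375360 J.
At constant T, ΔS = Q_rev/T = 375360 / 239.8 = 1570 J/K.

ΔS = 1570 J/K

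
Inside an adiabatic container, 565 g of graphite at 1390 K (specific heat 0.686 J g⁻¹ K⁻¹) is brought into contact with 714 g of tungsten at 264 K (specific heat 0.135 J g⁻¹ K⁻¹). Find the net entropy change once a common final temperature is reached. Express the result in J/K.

Energy balance: T_f = (m₁c₁T₁ + m₂c₂T₂)/(m₁c₁ + m₂c₂) = 1165.7 K.
ΔS₁ = m₁c₁ ln(T_f/T₁) = 387.59 × ln(1165.7/1390) = -68.19 J/K.
ΔS₂ = m₂c₂ ln(T_f/T₂) = 96.39 × ln(1165.7/264) = 143.2 J/K.
ΔS_total = -68.19 + 143.2 = 75 J/K.

ΔS_total = 75 J/K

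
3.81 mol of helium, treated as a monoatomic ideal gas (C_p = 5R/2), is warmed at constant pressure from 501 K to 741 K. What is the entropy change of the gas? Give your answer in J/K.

ΔS = 31 J/K

At constant pressure, ΔS = nC_p ln(T₂/T₁) with C_p = 5R/2 = 20.79 J mol⁻¹ K⁻¹.
ΔS = 3.81 × 20.79 × ln(741/501) = 31 J/K.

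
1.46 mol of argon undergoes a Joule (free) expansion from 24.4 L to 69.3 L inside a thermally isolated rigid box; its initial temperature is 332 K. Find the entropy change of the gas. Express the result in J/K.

ΔS_gas = 12.7 J/K

For an ideal gas in free expansion Q = 0 and W = 0, so T is unchanged.
Entropy is a state function; using a reversible isothermal path, ΔS_gas = nR ln(V₂/V₁) = 1.46 × 8.314 × ln(69.3/24.4) = 12.7 J/K.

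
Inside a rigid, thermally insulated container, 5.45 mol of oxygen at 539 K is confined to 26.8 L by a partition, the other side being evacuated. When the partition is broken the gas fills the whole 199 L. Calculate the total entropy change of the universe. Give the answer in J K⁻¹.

ΔS_universe = 90.8 J/K

For an ideal gas in free expansion Q = 0 and W = 0, so T is unchanged.
Entropy is a state function; using a reversible isothermal path, ΔS_gas = nR ln(V₂/V₁) = 5.45 × 8.314 × ln(199/26.8) = 90.8 J/K.
The insulated surroundings exchange no heat, so ΔS_surr = 0 and ΔS_universe = ΔS_gas.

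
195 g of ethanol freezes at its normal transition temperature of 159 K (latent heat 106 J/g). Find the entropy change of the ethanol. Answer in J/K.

ΔS = -130 J/K

Heat released by the substance: Q = −mL = −195 × 106 = −20670 J.
At constant T, ΔS = Q_rev/T = −20670 / 159 = -130 J/K.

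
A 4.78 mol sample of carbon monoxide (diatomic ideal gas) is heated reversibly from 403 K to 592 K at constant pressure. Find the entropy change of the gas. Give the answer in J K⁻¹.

At constant pressure, ΔS = nC_p ln(T₂/T₁) with C_p = 7R/2 = 29.1 J mol⁻¹ K⁻¹.
ΔS = 4.78 × 29.1 × ln(592/403) = 53.5 J/K.

ΔS = 53.5 J/K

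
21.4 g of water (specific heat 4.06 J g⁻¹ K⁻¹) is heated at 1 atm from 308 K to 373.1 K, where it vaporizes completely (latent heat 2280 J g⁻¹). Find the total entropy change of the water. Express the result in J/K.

Warming step: ΔS₁ = m c ln(T_tr/T_i) = 21.4 × 4.06 × ln(373.1/308) = 16.66 J/K.
Phase change: ΔS₂ = +mL/T_tr = 21.4 × 2280 / 373.1 = 130.8 J/K.
ΔS_total = (16.66) + (130.8) = 147 J/K.

ΔS = 147 J/K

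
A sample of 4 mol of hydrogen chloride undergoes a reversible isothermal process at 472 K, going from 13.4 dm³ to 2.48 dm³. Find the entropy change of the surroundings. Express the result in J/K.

For an isothermal ideal gas ΔS_gas = nR ln(V₂/V₁) = 4 × 8.314 × ln(2.48/13.4) = -56.1 J/K.
The process is reversible, so ΔS_surr = −ΔS_gas = 56.1 J/K and ΔS_universe = 0.

ΔS_surr = 56.1 J/K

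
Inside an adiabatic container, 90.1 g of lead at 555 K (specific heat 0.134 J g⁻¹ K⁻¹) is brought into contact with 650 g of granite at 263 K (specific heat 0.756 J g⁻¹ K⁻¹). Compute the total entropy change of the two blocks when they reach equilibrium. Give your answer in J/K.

ΔS_total = 4.21 J/K

Energy balance: T_f = (m₁c₁T₁ + m₂c₂T₂)/(m₁c₁ + m₂c₂) = 270 K.
ΔS₁ = m₁c₁ ln(T_f/T₁) = 12.0734 × ln(270/555) = -8.699 J/K.
ΔS₂ = m₂c₂ ln(T_f/T₂) = 491.4 × ln(270/263) = 12.91 J/K.
ΔS_total = -8.699 + 12.91 = 4.21 J/K.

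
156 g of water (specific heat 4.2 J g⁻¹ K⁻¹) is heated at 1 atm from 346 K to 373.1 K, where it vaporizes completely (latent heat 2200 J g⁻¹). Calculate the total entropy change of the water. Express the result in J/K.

Warming step: ΔS₁ = m c ln(T_tr/T_i) = 156 × 4.2 × ln(373.1/346) = 49.41 J/K.
Phase change: ΔS₂ = +mL/T_tr = 156 × 2200 / 373.1 = 919.9 J/K.
ΔS_total = (49.41) + (919.9) = 969 J/K.

ΔS = 969 J/K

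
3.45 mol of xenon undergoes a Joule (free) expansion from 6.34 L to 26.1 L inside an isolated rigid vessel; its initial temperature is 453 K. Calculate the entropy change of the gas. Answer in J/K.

ΔS_gas = 40.6 J/K

No heat is exchanged and no work is done, so the ideal-gas temperature stays constant.
Entropy is a state function; using a reversible isothermal path, ΔS_gas = nR ln(V₂/V₁) = 3.45 × 8.314 × ln(26.1/6.34) = 40.6 J/K.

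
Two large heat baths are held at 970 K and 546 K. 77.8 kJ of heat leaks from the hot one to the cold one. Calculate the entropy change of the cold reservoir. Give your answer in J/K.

ΔS_cold = 142 J/K

The cold reservoir gains heat Q, so ΔS_cold = +Q/T_C = 77800/546 = 142 J/K.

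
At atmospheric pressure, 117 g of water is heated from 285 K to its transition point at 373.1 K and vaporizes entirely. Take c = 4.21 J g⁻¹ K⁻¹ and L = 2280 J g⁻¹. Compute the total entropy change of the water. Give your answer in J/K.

Warming step: ΔS₁ = m c ln(T_tr/T_i) = 117 × 4.21 × ln(373.1/285) = 132.7 J/K.
Phase change: ΔS₂ = +mL/T_tr = 117 × 2280 / 373.1 = 715 J/K.
ΔS_total = (132.7) + (715) = 848 J/K.

ΔS = 848 J/K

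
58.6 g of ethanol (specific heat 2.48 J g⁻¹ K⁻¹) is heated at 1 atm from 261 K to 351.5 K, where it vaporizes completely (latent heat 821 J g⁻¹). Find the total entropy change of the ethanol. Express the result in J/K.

Warming step: ΔS₁ = m c ln(T_tr/T_i) = 58.6 × 2.48 × ln(351.5/261) = 43.26 J/K.
Phase change: ΔS₂ = +mL/T_tr = 58.6 × 821 / 351.5 = 136.9 J/K.
ΔS_total = (43.26) + (136.9) = 180 J/K.

ΔS = 180 J/K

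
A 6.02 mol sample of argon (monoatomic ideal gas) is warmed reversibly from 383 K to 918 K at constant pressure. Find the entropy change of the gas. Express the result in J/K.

At constant pressure, ΔS = nC_p ln(T₂/T₁) with C_p = 5R/2 = 20.79 J mol⁻¹ K⁻¹.
ΔS = 6.02 × 20.79 × ln(918/383) = 109 J/K.

ΔS = 109 J/K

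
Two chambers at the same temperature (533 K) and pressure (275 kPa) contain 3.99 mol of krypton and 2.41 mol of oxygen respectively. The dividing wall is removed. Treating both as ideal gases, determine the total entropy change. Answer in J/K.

Mole fractions: x_A = 3.99/6.4 = 0.623, x_B = 0.377.
ΔS_mix = −R(n_A ln x_A + n_B ln x_B) = −8.314 × (3.99 ln 0.623 + 2.41 ln 0.377) = 35.2 J/K.

ΔS_mix = 35.2 J/K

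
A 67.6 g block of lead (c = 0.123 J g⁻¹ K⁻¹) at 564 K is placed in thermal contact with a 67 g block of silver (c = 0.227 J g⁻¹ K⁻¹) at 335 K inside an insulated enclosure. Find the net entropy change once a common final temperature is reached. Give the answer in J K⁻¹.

ΔS_total = 0.76 J/K

Energy balance: T_f = (m₁c₁T₁ + m₂c₂T₂)/(m₁c₁ + m₂c₂) = 415.94 K.
ΔS₁ = m₁c₁ ln(T_f/T₁) = 8.3148 × ln(415.94/564) = -2.532 J/K.
ΔS₂ = m₂c₂ ln(T_f/T₂) = 15.209 × ln(415.94/335) = 3.292 J/K.
ΔS_total = -2.532 + 3.292 = 0.76 J/K.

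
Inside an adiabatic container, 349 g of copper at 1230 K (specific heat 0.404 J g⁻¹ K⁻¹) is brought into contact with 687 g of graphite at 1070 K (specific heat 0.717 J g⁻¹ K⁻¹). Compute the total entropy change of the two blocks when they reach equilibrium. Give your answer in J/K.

Energy balance: T_f = (m₁c₁T₁ + m₂c₂T₂)/(m₁c₁ + m₂c₂) = 1105.6 K.
ΔS₁ = m₁c₁ ln(T_f/T₁) = 140.996 × ln(1105.6/1230) = -15.03 J/K.
ΔS₂ = m₂c₂ ln(T_f/T₂) = 492.579 × ln(1105.6/1070) = 16.12 J/K.
ΔS_total = -15.03 + 16.12 = 1.09 J/K.

ΔS_total = 1.09 J/K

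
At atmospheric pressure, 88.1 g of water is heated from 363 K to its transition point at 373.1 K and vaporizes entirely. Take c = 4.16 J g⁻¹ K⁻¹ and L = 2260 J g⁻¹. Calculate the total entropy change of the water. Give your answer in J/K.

ΔS = 544 J/K

Warming step: ΔS₁ = m c ln(T_tr/T_i) = 88.1 × 4.16 × ln(373.1/363) = 10.06 J/K.
Phase change: ΔS₂ = +mL/T_tr = 88.1 × 2260 / 373.1 = 533.7 J/K.
ΔS_total = (10.06) + (533.7) = 544 J/K.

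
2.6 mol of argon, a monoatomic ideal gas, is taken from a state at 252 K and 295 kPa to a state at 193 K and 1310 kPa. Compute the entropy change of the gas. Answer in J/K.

ΔS = -46.6 J/K

ΔS = nC_p ln(T₂/T₁) − nR ln(P₂/P₁), with C_p = 5R/2 = 20.79 J mol⁻¹ K⁻¹ for a monoatomic ideal gas.
ΔS = 2.6 × [20.79 × ln(193/252) − 8.314 × ln(1310/295)] = -46.6 J/K.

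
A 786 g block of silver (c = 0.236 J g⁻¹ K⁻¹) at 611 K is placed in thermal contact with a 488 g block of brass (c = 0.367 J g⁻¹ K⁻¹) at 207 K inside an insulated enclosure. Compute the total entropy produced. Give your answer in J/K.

ΔS_total = 50.7 J/K

Energy balance: T_f = (m₁c₁T₁ + m₂c₂T₂)/(m₁c₁ + m₂c₂) = 412.55 K.
ΔS₁ = m₁c₁ ln(T_f/T₁) = 185.496 × ln(412.55/611) = -72.85 J/K.
ΔS₂ = m₂c₂ ln(T_f/T₂) = 179.096 × ln(412.55/207) = 123.5 J/K.
ΔS_total = -72.85 + 123.5 = 50.7 J/K.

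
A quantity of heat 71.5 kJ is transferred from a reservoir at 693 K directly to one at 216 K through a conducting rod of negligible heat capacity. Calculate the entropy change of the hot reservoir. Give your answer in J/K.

ΔS_hot = -103 J/K

The hot reservoir loses heat Q, so ΔS_hot = −Q/T_H = −71500/693 = -103 J/K.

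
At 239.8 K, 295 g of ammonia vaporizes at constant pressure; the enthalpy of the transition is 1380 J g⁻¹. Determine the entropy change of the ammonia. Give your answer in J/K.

Heat absorbed by the substance: Q = mL = 295 × 1380 = 407100 J.
At constant T, ΔS = Q_rev/T = 407100 / 239.8 = 1700 J/K.

ΔS = 1700 J/K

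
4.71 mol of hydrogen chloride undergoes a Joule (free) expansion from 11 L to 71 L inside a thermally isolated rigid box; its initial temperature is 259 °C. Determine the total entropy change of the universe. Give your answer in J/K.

For an ideal gas in free expansion Q = 0 and W = 0, so T is unchanged.
Entropy is a state function; using a reversible isothermal path, ΔS_gas = nR ln(V₂/V₁) = 4.71 × 8.314 × ln(71/11) = 73 J/K.
The insulated surroundings exchange no heat, so ΔS_surr = 0 and ΔS_universe = ΔS_gas.

ΔS_universe = 73 J/K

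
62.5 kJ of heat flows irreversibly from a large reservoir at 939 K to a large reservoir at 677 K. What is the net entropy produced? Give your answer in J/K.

ΔS_hot = −Q/T_H = −62500/939 = -66.56 J/K and ΔS_cold = +Q/T_C = 62500/677 = 92.32 J/K.
ΔS_total = -66.56 + 92.32 = 25.8 J/K, positive as the second law requires.

ΔS_total = 25.8 J/K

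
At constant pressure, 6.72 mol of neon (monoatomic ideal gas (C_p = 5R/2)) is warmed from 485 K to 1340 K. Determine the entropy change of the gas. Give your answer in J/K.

At constant pressure, ΔS = nC_p ln(T₂/T₁) with C_p = 5R/2 = 20.79 J mol⁻¹ K⁻¹.
ΔS = 6.72 × 20.79 × ln(1340/485) = 142 J/K.

ΔS = 142 J/K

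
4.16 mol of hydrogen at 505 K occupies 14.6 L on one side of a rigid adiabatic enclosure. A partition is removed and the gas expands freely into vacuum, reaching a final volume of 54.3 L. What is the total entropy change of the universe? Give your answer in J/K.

For an ideal gas in free expansion Q = 0 and W = 0, so T is unchanged.
Entropy is a state function; using a reversible isothermal path, ΔS_gas = nR ln(V₂/V₁) = 4.16 × 8.314 × ln(54.3/14.6) = 45.4 J/K.
The insulated surroundings exchange no heat, so ΔS_surr = 0 and ΔS_universe = ΔS_gas.

ΔS_universe = 45.4 J/K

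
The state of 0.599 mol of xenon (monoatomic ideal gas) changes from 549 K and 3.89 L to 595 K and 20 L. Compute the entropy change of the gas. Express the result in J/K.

ΔS = 8.76 J/K

Entropy is a state function: ΔS = nC_V ln(T₂/T₁) + nR ln(V₂/V₁), with C_V = 3R/2 = 12.47 J mol⁻¹ K⁻¹ for a monoatomic ideal gas.
ΔS = 0.599 × [12.47 × ln(595/549) + 8.314 × ln(20/3.89)] = 8.76 J/K.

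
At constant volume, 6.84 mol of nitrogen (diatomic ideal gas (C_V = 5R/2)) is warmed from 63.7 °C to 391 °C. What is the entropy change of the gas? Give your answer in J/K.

In kelvin: T₁ = 336.85 K, T₂ = 664.15 K. At constant volume, ΔS = nC_V ln(T₂/T₁) with C_V = 5R/2 = 20.79 J mol⁻¹ K⁻¹.
ΔS = 6.84 × 20.79 × ln(664.15/336.85) = 96.5 J/K.

ΔS = 96.5 J/K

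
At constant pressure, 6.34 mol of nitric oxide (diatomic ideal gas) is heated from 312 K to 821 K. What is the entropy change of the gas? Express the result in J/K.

ΔS = 178 J/K

At constant pressure, ΔS = nC_p ln(T₂/T₁) with C_p = 7R/2 = 29.1 J mol⁻¹ K⁻¹.
ΔS = 6.34 × 29.1 × ln(821/312) = 178 J/K.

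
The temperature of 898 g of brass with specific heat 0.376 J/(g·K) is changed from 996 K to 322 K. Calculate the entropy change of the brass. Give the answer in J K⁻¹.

ΔS = -381 J/K

ΔS = ∫dQ_rev/T = m c ln(T₂/T₁) = 898 × 0.376 × ln(322/996) = -381 J/K.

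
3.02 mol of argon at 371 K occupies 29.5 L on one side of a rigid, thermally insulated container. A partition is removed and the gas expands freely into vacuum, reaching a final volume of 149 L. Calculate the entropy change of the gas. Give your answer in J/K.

ΔS_gas = 40.7 J/K

For an ideal gas in free expansion Q = 0 and W = 0, so T is unchanged.
Entropy is a state function; using a reversible isothermal path, ΔS_gas = nR ln(V₂/V₁) = 3.02 × 8.314 × ln(149/29.5) = 40.7 J/K.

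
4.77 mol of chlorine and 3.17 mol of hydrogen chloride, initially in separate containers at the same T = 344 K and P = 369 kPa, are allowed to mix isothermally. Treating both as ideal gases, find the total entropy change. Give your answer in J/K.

ΔS_mix = 44.4 J/K

Mole fractions: x_A = 4.77/7.94 = 0.601, x_B = 0.399.
ΔS_mix = −R(n_A ln x_A + n_B ln x_B) = −8.314 × (4.77 ln 0.601 + 3.17 ln 0.399) = 44.4 J/K.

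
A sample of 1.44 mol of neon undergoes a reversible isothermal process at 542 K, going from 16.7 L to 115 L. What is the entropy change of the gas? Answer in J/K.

For an isothermal ideal gas ΔS_gas = nR ln(V₂/V₁) = 1.44 × 8.314 × ln(115/16.7) = 23.1 J/K.

ΔS_gas = 23.1 J/K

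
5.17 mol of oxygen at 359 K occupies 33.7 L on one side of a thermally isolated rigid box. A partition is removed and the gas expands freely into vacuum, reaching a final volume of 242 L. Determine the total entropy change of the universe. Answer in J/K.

ΔS_universe = 84.7 J/K

For an ideal gas in free expansion Q = 0 and W = 0, so T is unchanged.
Entropy is a state function; using a reversible isothermal path, ΔS_gas = nR ln(V₂/V₁) = 5.17 × 8.314 × ln(242/33.7) = 84.7 J/K.
The insulated surroundings exchange no heat, so ΔS_surr = 0 and ΔS_universe = ΔS_gas.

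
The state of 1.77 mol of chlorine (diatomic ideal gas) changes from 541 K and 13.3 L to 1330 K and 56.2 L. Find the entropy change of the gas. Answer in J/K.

ΔS = 54.3 J/K

Entropy is a state function: ΔS = nC_V ln(T₂/T₁) + nR ln(V₂/V₁), with C_V = 5R/2 = 20.79 J mol⁻¹ K⁻¹ for a diatomic ideal gas.
ΔS = 1.77 × [20.79 × ln(1330/541) + 8.314 × ln(56.2/13.3)] = 54.3 J/K.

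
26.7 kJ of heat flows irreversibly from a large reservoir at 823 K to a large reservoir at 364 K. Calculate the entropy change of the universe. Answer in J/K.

ΔS_total = 40.9 J/K

ΔS_hot = −Q/T_H = −26700/823 = -32.44 J/K and ΔS_cold = +Q/T_C = 26700/364 = 73.35 J/K.
ΔS_total = -32.44 + 73.35 = 40.9 J/K, positive as the second law requires.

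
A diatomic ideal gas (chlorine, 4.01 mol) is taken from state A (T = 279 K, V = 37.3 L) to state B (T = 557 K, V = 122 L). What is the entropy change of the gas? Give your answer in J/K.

Entropy is a state function: ΔS = nC_V ln(T₂/T₁) + nR ln(V₂/V₁), with C_V = 5R/2 = 20.79 J mol⁻¹ K⁻¹ for a diatomic ideal gas.
ΔS = 4.01 × [20.79 × ln(557/279) + 8.314 × ln(122/37.3)] = 97.1 J/K.

ΔS = 97.1 J/K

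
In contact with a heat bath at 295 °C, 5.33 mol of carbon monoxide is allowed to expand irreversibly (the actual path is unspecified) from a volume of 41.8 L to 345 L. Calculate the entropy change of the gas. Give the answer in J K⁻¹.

Entropy is a state function, so ΔS_gas depends only on the end states.
For an isothermal ideal gas ΔS_gas = nR ln(V₂/V₁) = 5.33 × 8.314 × ln(345/41.8) = 93.5 J/K.

ΔS_gas = 93.5 J/K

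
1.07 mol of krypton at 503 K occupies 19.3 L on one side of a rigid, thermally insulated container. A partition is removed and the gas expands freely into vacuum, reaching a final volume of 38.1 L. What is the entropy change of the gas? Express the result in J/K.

No heat is exchanged and no work is done, so the ideal-gas temperature stays constant.
Entropy is a state function; using a reversible isothermal path, ΔS_gas = nR ln(V₂/V₁) = 1.07 × 8.314 × ln(38.1/19.3) = 6.05 J/K.

ΔS_gas = 6.05 J/K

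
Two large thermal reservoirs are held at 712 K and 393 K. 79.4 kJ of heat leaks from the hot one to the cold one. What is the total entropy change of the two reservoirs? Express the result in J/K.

ΔS_hot = −Q/T_H = −79400/712 = -111.5 J/K and ΔS_cold = +Q/T_C = 79400/393 = 202 J/K.
ΔS_total = -111.5 + 202 = 90.5 J/K, positive as the second law requires.

ΔS_total = 90.5 J/K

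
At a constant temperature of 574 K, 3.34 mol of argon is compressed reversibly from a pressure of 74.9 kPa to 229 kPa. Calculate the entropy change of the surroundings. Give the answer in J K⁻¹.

ΔS_surr = 31 J/K

For an isothermal ideal gas ΔS_gas = nR ln(P₁/P₂) = 3.34 × 8.314 × ln(74.9/229) = -31 J/K.
The process is reversible, so ΔS_surr = −ΔS_gas = 31 J/K and ΔS_universe = 0.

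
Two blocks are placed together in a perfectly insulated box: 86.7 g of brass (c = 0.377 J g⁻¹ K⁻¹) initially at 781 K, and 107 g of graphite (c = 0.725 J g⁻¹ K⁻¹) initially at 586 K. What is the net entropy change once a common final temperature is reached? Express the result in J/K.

Energy balance: T_f = (m₁c₁T₁ + m₂c₂T₂)/(m₁c₁ + m₂c₂) = 643.81 K.
ΔS₁ = m₁c₁ ln(T_f/T₁) = 32.6859 × ln(643.81/781) = -6.314 J/K.
ΔS₂ = m₂c₂ ln(T_f/T₂) = 77.575 × ln(643.81/586) = 7.298 J/K.
ΔS_total = -6.314 + 7.298 = 0.984 J/K.

ΔS_total = 0.984 J/K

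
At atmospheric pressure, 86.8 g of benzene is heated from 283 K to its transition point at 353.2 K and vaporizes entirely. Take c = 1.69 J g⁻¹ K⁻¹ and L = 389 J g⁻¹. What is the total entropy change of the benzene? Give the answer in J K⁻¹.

ΔS = 128 J/K

Warming step: ΔS₁ = m c ln(T_tr/T_i) = 86.8 × 1.69 × ln(353.2/283) = 32.51 J/K.
Phase change: ΔS₂ = +mL/T_tr = 86.8 × 389 / 353.2 = 95.6 J/K.
ΔS_total = (32.51) + (95.6) = 128 J/K.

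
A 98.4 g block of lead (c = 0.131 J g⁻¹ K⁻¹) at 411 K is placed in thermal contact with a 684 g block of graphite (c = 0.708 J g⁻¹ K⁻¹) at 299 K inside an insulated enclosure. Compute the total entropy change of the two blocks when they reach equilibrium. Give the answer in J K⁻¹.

Energy balance: T_f = (m₁c₁T₁ + m₂c₂T₂)/(m₁c₁ + m₂c₂) = 301.9 K.
ΔS₁ = m₁c₁ ln(T_f/T₁) = 12.8904 × ln(301.9/411) = -3.9765 J/K.
ΔS₂ = m₂c₂ ln(T_f/T₂) = 484.272 × ln(301.9/299) = 4.6806 J/K.
ΔS_total = -3.9765 + 4.6806 = 0.704 J/K.

ΔS_total = 0.704 J/K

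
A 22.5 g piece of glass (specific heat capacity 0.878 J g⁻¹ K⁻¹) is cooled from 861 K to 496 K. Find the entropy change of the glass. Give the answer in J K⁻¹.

ΔS = ∫dQ_rev/T = m c ln(T₂/T₁) = 22.5 × 0.878 × ln(496/861) = -10.9 J/K.

ΔS = -10.9 J/K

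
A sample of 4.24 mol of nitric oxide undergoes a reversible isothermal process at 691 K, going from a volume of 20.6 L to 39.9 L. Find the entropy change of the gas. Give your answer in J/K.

ΔS_gas = 23.3 J/K

For an isothermal ideal gas ΔS_gas = nR ln(V₂/V₁) = 4.24 × 8.314 × ln(39.9/20.6) = 23.3 J/K.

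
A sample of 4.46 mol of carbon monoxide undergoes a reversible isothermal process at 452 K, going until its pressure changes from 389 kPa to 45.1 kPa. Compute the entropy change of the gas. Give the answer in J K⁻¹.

ΔS_gas = 79.9 J/K

For an isothermal ideal gas ΔS_gas = nR ln(P₁/P₂) = 4.46 × 8.314 × ln(389/45.1) = 79.9 J/K.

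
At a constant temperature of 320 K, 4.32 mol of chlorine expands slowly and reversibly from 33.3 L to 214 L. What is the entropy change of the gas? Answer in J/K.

ΔS_gas = 66.8 J/K

For an isothermal ideal gas ΔS_gas = nR ln(V₂/V₁) = 4.32 × 8.314 × ln(214/33.3) = 66.8 J/K.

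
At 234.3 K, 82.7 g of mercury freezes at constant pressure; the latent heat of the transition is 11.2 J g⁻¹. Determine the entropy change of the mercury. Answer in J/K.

ΔS = -3.95 J/K

Heat released by the substance: Q = −mL = −82.7 × 11.2 = −926.24 J.
At constant T, ΔS = Q_rev/T = −926.24 / 234.3 = -3.95 J/K.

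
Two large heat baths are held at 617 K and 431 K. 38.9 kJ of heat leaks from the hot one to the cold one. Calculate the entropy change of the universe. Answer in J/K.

ΔS_hot = −Q/T_H = −38900/617 = -63.05 J/K and ΔS_cold = +Q/T_C = 38900/431 = 90.26 J/K.
ΔS_total = -63.05 + 90.26 = 27.2 J/K, positive as the second law requires.

ΔS_total = 27.2 J/K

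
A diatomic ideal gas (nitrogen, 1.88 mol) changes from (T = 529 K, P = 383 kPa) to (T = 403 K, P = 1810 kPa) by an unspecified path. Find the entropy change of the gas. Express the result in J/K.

ΔS = nC_p ln(T₂/T₁) − nR ln(P₂/P₁), with C_p = 7R/2 = 29.1 J mol⁻¹ K⁻¹ for a diatomic ideal gas.
ΔS = 1.88 × [29.1 × ln(403/529) − 8.314 × ln(1810/383)] = -39.2 J/K.

ΔS = -39.2 J/K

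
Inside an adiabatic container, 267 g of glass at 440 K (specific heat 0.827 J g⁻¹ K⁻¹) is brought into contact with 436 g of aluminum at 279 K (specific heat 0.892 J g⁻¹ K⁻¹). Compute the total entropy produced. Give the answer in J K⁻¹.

ΔS_total = 15.1 J/K

Energy balance: T_f = (m₁c₁T₁ + m₂c₂T₂)/(m₁c₁ + m₂c₂) = 337.31 K.
ΔS₁ = m₁c₁ ln(T_f/T₁) = 220.809 × ln(337.31/440) = -58.69 J/K.
ΔS₂ = m₂c₂ ln(T_f/T₂) = 388.912 × ln(337.31/279) = 73.81 J/K.
ΔS_total = -58.69 + 73.81 = 15.1 J/K.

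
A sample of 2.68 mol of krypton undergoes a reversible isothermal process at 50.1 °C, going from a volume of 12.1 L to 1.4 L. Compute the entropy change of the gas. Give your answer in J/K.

For an isothermal ideal gas ΔS_gas = nR ln(V₂/V₁) = 2.68 × 8.314 × ln(1.4/12.1) = -48.1 J/K.

ΔS_gas = -48.1 J/K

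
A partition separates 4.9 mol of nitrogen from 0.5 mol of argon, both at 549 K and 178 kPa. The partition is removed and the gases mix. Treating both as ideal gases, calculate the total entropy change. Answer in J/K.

Mole fractions: x_A = 4.9/5.4 = 0.907, x_B = 0.0926.
ΔS_mix = −R(n_A ln x_A + n_B ln x_B) = −8.314 × (4.9 ln 0.907 + 0.5 ln 0.0926) = 13.9 J/K.

ΔS_mix = 13.9 J/K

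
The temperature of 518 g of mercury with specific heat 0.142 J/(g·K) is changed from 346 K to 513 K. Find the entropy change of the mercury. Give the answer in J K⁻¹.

ΔS = ∫dQ_rev/T = m c ln(T₂/T₁) = 518 × 0.142 × ln(513/346) = 29 J/K.

ΔS = 29 J/K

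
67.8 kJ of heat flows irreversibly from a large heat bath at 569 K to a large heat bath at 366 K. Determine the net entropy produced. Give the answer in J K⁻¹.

ΔS_hot = −Q/T_H = −67800/569 = -119.16 J/K and ΔS_cold = +Q/T_C = 67800/366 = 185.25 J/K.
ΔS_total = -119.16 + 185.25 = 66.1 J/K, positive as the second law requires.

ΔS_total = 66.1 J/K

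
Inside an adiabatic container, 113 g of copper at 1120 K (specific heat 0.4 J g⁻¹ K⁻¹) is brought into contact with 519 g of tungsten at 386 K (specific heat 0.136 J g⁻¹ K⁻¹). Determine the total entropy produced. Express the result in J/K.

Energy balance: T_f = (m₁c₁T₁ + m₂c₂T₂)/(m₁c₁ + m₂c₂) = 672.54 K.
ΔS₁ = m₁c₁ ln(T_f/T₁) = 45.2 × ln(672.54/1120) = -23.05 J/K.
ΔS₂ = m₂c₂ ln(T_f/T₂) = 70.584 × ln(672.54/386) = 39.19 J/K.
ΔS_total = -23.05 + 39.19 = 16.1 J/K.

ΔS_total = 16.1 J/K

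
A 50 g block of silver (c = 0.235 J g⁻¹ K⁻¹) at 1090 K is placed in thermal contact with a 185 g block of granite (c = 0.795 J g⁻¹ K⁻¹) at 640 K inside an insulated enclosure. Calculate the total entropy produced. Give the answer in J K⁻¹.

ΔS_total = 1.8 J/K

Energy balance: T_f = (m₁c₁T₁ + m₂c₂T₂)/(m₁c₁ + m₂c₂) = 673.29 K.
ΔS₁ = m₁c₁ ln(T_f/T₁) = 11.75 × ln(673.29/1090) = -5.661 J/K.
ΔS₂ = m₂c₂ ln(T_f/T₂) = 147.075 × ln(673.29/640) = 7.458 J/K.
ΔS_total = -5.661 + 7.458 = 1.8 J/K.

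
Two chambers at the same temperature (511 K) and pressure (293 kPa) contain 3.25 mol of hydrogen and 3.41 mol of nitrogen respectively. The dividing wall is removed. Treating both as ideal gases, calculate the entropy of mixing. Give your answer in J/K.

Mole fractions: x_A = 3.25/6.66 = 0.488, x_B = 0.512.
ΔS_mix = −R(n_A ln x_A + n_B ln x_B) = −8.314 × (3.25 ln 0.488 + 3.41 ln 0.512) = 38.4 J/K.

ΔS_mix = 38.4 J/K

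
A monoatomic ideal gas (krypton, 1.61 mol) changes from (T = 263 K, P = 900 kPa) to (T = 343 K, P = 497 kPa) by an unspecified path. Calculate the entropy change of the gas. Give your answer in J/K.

ΔS = 16.8 J/K

ΔS = nC_p ln(T₂/T₁) − nR ln(P₂/P₁), with C_p = 5R/2 = 20.79 J mol⁻¹ K⁻¹ for a monoatomic ideal gas.
ΔS = 1.61 × [20.79 × ln(343/263) − 8.314 × ln(497/900)] = 16.8 J/K.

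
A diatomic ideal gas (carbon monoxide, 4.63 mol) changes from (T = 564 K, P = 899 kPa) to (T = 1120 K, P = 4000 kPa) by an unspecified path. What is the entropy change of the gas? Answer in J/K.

ΔS = 35 J/K

ΔS = nC_p ln(T₂/T₁) − nR ln(P₂/P₁), with C_p = 7R/2 = 29.1 J mol⁻¹ K⁻¹ for a diatomic ideal gas.
ΔS = 4.63 × [29.1 × ln(1120/564) − 8.314 × ln(4000/899)] = 35 J/K.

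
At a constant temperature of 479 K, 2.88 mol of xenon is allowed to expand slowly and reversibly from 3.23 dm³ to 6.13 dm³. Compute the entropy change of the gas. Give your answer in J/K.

ΔS_gas = 15.3 J/K

For an isothermal ideal gas ΔS_gas = nR ln(V₂/V₁) = 2.88 × 8.314 × ln(6.13/3.23) = 15.3 J/K.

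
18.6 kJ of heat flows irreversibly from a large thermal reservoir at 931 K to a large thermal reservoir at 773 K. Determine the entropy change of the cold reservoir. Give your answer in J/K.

ΔS_cold = 24.1 J/K

The cold reservoir gains heat Q, so ΔS_cold = +Q/T_C = 18600/773 = 24.1 J/K.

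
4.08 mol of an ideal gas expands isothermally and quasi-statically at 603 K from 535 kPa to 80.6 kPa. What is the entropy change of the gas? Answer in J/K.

For an isothermal ideal gas ΔS_gas = nR ln(P₁/P₂) = 4.08 × 8.314 × ln(535/80.6) = 64.2 J/K.

ΔS_gas = 64.2 J/K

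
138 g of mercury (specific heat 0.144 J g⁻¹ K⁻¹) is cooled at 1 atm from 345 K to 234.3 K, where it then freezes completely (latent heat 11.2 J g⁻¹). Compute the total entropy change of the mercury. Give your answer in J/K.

ΔS = -14.3 J/K

Cooling step: ΔS₁ = m c ln(T_tr/T_i) = 138 × 0.144 × ln(234.3/345) = -7.689 J/K.
Phase change: ΔS₂ = −mL/T_tr = −138 × 11.2 / 234.3 = -6.597 J/K.
ΔS_total = (-7.689) + (-6.597) = -14.3 J/K.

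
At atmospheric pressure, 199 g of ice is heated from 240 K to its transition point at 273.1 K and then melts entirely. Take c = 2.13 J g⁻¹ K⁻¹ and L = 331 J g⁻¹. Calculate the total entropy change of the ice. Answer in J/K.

ΔS = 296 J/K

Warming step: ΔS₁ = m c ln(T_tr/T_i) = 199 × 2.13 × ln(273.1/240) = 54.76 J/K.
Phase change: ΔS₂ = +mL/T_tr = 199 × 331 / 273.1 = 241.2 J/K.
ΔS_total = (54.76) + (241.2) = 296 J/K.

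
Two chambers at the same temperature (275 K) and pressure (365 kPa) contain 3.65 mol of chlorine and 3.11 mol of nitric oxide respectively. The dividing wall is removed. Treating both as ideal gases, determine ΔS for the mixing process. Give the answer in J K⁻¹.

Mole fractions: x_A = 3.65/6.76 = 0.54, x_B = 0.46.
ΔS_mix = −R(n_A ln x_A + n_B ln x_B) = −8.314 × (3.65 ln 0.54 + 3.11 ln 0.46) = 38.8 J/K.

ΔS_mix = 38.8 J/K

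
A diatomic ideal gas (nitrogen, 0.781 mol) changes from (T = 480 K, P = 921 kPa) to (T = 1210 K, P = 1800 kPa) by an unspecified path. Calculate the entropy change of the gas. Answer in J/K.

ΔS = 16.7 J/K

ΔS = nC_p ln(T₂/T₁) − nR ln(P₂/P₁), with C_p = 7R/2 = 29.1 J mol⁻¹ K⁻¹ for a diatomic ideal gas.
ΔS = 0.781 × [29.1 × ln(1210/480) − 8.314 × ln(1800/921)] = 16.7 J/K.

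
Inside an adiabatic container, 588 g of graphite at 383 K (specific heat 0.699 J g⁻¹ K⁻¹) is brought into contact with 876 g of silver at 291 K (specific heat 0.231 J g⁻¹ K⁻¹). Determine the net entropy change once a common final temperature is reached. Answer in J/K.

Energy balance: T_f = (m₁c₁T₁ + m₂c₂T₂)/(m₁c₁ + m₂c₂) = 352.65 K.
ΔS₁ = m₁c₁ ln(T_f/T₁) = 411.012 × ln(352.65/383) = -33.93 J/K.
ΔS₂ = m₂c₂ ln(T_f/T₂) = 202.356 × ln(352.65/291) = 38.88 J/K.
ΔS_total = -33.93 + 38.88 = 4.95 J/K.

ΔS_total = 4.95 J/K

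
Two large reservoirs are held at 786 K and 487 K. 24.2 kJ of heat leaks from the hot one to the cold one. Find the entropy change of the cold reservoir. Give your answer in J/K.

The cold reservoir gains heat Q, so ΔS_cold = +Q/T_C = 24200/487 = 49.7 J/K.

ΔS_cold = 49.7 J/K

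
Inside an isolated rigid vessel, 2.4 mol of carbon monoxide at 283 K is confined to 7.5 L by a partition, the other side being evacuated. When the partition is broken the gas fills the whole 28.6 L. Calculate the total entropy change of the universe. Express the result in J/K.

ΔS_universe = 26.7 J/K

No heat is exchanged and no work is done, so the ideal-gas temperature stays constant.
Entropy is a state function; using a reversible isothermal path, ΔS_gas = nR ln(V₂/V₁) = 2.4 × 8.314 × ln(28.6/7.5) = 26.7 J/K.
The insulated surroundings exchange no heat, so ΔS_surr = 0 and ΔS_universe = ΔS_gas.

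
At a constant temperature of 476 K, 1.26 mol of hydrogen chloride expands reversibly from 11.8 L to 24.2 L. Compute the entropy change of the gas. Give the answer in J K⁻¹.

For an isothermal ideal gas ΔS_gas = nR ln(V₂/V₁) = 1.26 × 8.314 × ln(24.2/11.8) = 7.52 J/K.

ΔS_gas = 7.52 J/K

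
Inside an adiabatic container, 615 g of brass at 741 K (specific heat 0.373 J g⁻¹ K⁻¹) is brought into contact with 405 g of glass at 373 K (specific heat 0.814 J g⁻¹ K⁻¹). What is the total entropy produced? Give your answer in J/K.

ΔS_total = 32.6 J/K

Energy balance: T_f = (m₁c₁T₁ + m₂c₂T₂)/(m₁c₁ + m₂c₂) = 524 K.
ΔS₁ = m₁c₁ ln(T_f/T₁) = 229.395 × ln(524/741) = -79.49 J/K.
ΔS₂ = m₂c₂ ln(T_f/T₂) = 329.67 × ln(524/373) = 112.1 J/K.
ΔS_total = -79.49 + 112.1 = 32.6 J/K.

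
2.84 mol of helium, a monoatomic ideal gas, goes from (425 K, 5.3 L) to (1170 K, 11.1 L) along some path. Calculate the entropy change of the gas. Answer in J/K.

ΔS = 53.3 J/K

Entropy is a state function: ΔS = nC_V ln(T₂/T₁) + nR ln(V₂/V₁), with C_V = 3R/2 = 12.47 J mol⁻¹ K⁻¹ for a monoatomic ideal gas.
ΔS = 2.84 × [12.47 × ln(1170/425) + 8.314 × ln(11.1/5.3)] = 53.3 J/K.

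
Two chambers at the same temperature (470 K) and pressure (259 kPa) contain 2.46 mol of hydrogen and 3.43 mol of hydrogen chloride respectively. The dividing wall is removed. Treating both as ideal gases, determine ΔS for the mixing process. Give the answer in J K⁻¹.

ΔS_mix = 33.3 J/K

Mole fractions: x_A = 2.46/5.89 = 0.418, x_B = 0.582.
ΔS_mix = −R(n_A ln x_A + n_B ln x_B) = −8.314 × (2.46 ln 0.418 + 3.43 ln 0.582) = 33.3 J/K.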